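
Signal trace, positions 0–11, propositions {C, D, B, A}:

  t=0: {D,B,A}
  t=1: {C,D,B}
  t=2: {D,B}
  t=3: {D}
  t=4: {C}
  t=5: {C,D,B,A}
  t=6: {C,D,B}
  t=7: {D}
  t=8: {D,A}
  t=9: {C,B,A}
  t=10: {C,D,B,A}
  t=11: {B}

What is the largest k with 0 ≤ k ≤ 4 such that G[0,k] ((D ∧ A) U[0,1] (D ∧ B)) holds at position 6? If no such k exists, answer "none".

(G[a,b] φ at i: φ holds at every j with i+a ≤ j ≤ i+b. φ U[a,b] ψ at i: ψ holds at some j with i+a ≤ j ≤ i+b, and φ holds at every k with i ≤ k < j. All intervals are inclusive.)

((D ∧ A) U[0,1] (D ∧ B)) must hold from j=6 onward; find where it first fails.
  j=6: holds
  j=7: fails
Holds on [6,6], so largest k = 0.

0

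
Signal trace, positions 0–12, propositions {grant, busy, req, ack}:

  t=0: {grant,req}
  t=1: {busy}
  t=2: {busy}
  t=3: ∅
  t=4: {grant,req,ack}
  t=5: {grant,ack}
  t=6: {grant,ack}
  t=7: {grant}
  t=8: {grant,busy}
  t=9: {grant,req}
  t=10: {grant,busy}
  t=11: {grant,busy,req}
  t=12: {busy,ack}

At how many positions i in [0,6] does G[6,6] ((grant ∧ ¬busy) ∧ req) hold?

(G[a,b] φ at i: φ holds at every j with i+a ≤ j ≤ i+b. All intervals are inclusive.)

Evaluate at each i in [0,6]:
  i=0: ✗ (fails at j=6)
  i=1: ✗ (fails at j=7)
  i=2: ✗ (fails at j=8)
  i=3: ✓ (all of [9,9])
  i=4: ✗ (fails at j=10)
  i=5: ✗ (fails at j=11)
  i=6: ✗ (fails at j=12)
Positions where it holds: {3} → 1.

1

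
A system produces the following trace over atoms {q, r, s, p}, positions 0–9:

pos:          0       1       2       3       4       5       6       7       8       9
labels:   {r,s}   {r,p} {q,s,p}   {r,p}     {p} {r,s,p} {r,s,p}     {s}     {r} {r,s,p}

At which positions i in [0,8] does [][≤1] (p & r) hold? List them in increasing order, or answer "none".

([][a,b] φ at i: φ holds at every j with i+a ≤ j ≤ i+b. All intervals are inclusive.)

5

Evaluate at each i in [0,8]:
  i=0: ✗ (fails at j=0)
  i=1: ✗ (fails at j=2)
  i=2: ✗ (fails at j=2)
  i=3: ✗ (fails at j=4)
  i=4: ✗ (fails at j=4)
  i=5: ✓ (all of [5,6])
  i=6: ✗ (fails at j=7)
  i=7: ✗ (fails at j=7)
  i=8: ✗ (fails at j=8)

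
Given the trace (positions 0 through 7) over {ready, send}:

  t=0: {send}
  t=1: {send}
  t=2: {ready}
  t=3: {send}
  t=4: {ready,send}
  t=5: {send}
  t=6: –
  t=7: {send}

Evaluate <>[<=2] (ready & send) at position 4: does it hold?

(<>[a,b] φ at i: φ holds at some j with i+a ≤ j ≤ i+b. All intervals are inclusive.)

Holds

Check (ready & send) at each j in [4,6]:
  j=4: true
  j=5: false
  j=6: false
Found at j=4 → formula holds.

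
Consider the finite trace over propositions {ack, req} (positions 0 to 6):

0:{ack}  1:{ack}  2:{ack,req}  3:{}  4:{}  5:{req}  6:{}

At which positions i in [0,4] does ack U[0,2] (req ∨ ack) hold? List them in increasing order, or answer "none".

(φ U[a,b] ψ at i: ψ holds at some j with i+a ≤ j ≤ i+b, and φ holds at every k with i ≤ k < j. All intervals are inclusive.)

0, 1, 2

Evaluate at each i in [0,4]:
  i=0: ✓ (rhs at j=0)
  i=1: ✓ (rhs at j=1)
  i=2: ✓ (rhs at j=2)
  i=3: ✗ (lhs fails at k=3 before rhs at j=5)
  i=4: ✗ (lhs fails at k=4 before rhs at j=5)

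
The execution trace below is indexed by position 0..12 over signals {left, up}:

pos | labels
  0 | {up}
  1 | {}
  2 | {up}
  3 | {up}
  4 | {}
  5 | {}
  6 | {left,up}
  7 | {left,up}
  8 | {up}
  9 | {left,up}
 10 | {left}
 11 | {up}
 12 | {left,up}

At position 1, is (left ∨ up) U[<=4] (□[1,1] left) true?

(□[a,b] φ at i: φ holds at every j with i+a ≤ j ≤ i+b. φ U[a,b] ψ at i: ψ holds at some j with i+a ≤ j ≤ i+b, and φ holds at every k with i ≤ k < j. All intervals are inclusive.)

Does not hold

Need some j in [1,5] with □[1,1] left, and (left ∨ up) at every k in [1,j-1].
  j=1: □[1,1] left — fails at 2.
  j=2: □[1,1] left — fails at 3.
  j=3: □[1,1] left — fails at 4.
  j=4: □[1,1] left — fails at 5.
  j=5: □[1,1] left holds, but (left ∨ up) fails at k=1 → not this j.
No j in the window works → until fails.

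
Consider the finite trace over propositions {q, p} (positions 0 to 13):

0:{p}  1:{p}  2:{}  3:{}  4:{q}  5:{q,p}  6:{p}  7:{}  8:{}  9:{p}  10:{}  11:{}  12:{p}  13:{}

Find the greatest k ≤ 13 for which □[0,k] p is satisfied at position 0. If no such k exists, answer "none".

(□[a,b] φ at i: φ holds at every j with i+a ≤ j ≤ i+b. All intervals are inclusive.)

1

p must hold from j=0 onward; find where it first fails.
  j=0: holds
  j=1: holds
  j=2: fails
Holds on [0,1], so largest k = 1.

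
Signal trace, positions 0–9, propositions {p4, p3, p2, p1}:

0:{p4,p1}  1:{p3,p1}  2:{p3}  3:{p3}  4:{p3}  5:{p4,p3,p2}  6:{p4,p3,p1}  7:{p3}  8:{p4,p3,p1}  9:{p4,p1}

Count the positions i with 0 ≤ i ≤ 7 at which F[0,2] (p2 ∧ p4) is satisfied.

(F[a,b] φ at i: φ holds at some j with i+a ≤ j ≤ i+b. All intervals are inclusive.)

Evaluate at each i in [0,7]:
  i=0: ✗ (none in [0,2])
  i=1: ✗ (none in [1,3])
  i=2: ✗ (none in [2,4])
  i=3: ✓ (witness j=5)
  i=4: ✓ (witness j=5)
  i=5: ✓ (witness j=5)
  i=6: ✗ (none in [6,8])
  i=7: ✗ (none in [7,9])
Positions where it holds: {3, 4, 5} → 3.

3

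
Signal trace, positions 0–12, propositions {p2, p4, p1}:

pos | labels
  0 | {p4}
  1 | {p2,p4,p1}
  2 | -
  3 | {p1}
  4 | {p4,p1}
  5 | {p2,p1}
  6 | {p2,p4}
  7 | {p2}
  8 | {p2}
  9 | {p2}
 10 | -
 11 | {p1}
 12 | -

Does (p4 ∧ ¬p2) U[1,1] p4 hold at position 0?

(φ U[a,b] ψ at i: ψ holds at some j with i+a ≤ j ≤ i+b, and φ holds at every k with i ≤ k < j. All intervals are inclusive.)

True

Need some j in [1,1] with p4, and (p4 ∧ ¬p2) at every k in [0,j-1].
  j=1: p4 holds; (p4 ∧ ¬p2) holds at every k in [0,0] → satisfied.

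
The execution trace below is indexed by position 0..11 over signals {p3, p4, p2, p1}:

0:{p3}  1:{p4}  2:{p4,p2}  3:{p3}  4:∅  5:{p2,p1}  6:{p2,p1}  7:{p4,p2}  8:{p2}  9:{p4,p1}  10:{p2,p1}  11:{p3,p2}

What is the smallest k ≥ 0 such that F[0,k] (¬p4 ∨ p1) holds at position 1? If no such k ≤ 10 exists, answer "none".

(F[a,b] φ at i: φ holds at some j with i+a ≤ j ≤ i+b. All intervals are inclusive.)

Scan j = 1,2,… for (¬p4 ∨ p1):
  j=1: fails
  j=2: fails
  j=3: holds
First hit at j=3, so smallest k = 3-1 = 2.

2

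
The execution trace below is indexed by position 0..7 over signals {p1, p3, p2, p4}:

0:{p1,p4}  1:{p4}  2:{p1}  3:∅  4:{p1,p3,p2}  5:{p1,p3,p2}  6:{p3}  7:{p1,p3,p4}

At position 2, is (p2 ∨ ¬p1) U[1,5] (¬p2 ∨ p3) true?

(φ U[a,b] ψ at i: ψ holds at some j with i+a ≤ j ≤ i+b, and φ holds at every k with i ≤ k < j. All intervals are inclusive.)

No

Need some j in [3,7] with (¬p2 ∨ p3), and (p2 ∨ ¬p1) at every k in [2,j-1].
  j=3: (¬p2 ∨ p3) holds, but (p2 ∨ ¬p1) fails at k=2 → not this j.
  j=4: (¬p2 ∨ p3) holds, but (p2 ∨ ¬p1) fails at k=2 → not this j.
  j=5: (¬p2 ∨ p3) holds, but (p2 ∨ ¬p1) fails at k=2 → not this j.
  j=6: (¬p2 ∨ p3) holds, but (p2 ∨ ¬p1) fails at k=2 → not this j.
  j=7: (¬p2 ∨ p3) holds, but (p2 ∨ ¬p1) fails at k=2 → not this j.
No j in the window works → until fails.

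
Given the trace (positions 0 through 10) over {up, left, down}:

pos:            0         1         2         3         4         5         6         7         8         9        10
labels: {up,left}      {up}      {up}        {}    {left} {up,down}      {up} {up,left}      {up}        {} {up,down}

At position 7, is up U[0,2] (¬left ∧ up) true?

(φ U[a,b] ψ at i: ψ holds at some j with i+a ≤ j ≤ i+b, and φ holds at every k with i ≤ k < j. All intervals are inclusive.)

True

Need some j in [7,9] with (¬left ∧ up), and up at every k in [7,j-1].
  j=7: (¬left ∧ up) false.
  j=8: (¬left ∧ up) holds; up holds at every k in [7,7] → satisfied.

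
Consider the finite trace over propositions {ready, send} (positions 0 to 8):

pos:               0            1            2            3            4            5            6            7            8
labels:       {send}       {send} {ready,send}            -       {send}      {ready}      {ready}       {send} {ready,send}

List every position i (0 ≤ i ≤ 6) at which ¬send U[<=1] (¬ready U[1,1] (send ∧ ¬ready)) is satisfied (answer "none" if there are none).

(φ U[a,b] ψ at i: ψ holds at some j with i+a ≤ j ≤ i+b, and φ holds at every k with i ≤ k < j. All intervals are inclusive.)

Evaluate at each i in [0,6]:
  i=0: ✓ (rhs at j=0)
  i=1: ✗ (no rhs in [1,2])
  i=2: ✗ (lhs fails at k=2 before rhs at j=3)
  i=3: ✓ (rhs at j=3)
  i=4: ✗ (no rhs in [4,5])
  i=5: ✗ (no rhs in [5,6])
  i=6: ✗ (no rhs in [6,7])

0, 3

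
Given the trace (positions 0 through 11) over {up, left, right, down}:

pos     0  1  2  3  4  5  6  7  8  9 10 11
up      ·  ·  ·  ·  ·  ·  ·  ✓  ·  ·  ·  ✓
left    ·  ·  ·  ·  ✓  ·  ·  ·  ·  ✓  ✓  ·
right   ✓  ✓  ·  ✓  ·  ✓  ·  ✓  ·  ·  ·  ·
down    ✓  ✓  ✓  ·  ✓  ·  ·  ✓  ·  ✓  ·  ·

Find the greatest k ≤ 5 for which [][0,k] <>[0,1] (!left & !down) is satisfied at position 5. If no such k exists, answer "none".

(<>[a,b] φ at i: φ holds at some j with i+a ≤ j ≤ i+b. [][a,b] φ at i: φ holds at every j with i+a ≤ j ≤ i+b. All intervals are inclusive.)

<>[0,1] (!left & !down) must hold from j=5 onward; find where it first fails.
  j=5: holds
  j=6: holds
  j=7: holds
  j=8: holds
  j=9: fails
Holds on [5,8], so largest k = 3.

3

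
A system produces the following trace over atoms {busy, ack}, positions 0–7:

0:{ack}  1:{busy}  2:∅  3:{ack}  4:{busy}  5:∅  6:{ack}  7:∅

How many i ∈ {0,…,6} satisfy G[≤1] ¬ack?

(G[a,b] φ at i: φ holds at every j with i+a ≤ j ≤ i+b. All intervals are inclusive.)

2

Evaluate at each i in [0,6]:
  i=0: ✗ (fails at j=0)
  i=1: ✓ (all of [1,2])
  i=2: ✗ (fails at j=3)
  i=3: ✗ (fails at j=3)
  i=4: ✓ (all of [4,5])
  i=5: ✗ (fails at j=6)
  i=6: ✗ (fails at j=6)
Positions where it holds: {1, 4} → 2.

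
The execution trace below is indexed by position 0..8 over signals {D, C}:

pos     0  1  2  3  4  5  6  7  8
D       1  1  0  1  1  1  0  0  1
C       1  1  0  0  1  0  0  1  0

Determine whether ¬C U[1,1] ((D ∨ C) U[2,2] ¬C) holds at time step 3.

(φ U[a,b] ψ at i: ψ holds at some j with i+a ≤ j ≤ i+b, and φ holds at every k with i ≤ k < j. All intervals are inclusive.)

Need some j in [4,4] with ((D ∨ C) U[2,2] ¬C), and ¬C at every k in [3,j-1].
  j=4: ((D ∨ C) U[2,2] ¬C) holds; ¬C holds at every k in [3,3] → satisfied.

Holds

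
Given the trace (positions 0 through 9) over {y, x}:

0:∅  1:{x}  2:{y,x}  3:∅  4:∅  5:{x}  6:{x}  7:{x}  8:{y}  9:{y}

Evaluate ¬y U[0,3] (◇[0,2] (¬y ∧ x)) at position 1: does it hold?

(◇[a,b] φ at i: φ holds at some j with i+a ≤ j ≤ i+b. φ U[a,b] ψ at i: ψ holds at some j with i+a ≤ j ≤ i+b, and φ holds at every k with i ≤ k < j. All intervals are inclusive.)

Holds

Need some j in [1,4] with ◇[0,2] (¬y ∧ x), and ¬y at every k in [1,j-1].
  j=1: ◇[0,2] (¬y ∧ x) holds; no prefix to check → satisfied.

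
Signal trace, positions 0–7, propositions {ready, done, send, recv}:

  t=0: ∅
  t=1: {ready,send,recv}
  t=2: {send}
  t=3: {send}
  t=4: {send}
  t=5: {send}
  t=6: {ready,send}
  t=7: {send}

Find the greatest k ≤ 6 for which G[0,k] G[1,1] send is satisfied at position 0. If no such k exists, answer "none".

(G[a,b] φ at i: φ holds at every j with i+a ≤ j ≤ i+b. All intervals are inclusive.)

G[1,1] send must hold from j=0 onward; find where it first fails.
  j=0: holds
  j=1: holds
  j=2: holds
  j=3: holds
  j=4: holds
  j=5: holds
  j=6: holds
Holds through j=6; largest k = 6.

6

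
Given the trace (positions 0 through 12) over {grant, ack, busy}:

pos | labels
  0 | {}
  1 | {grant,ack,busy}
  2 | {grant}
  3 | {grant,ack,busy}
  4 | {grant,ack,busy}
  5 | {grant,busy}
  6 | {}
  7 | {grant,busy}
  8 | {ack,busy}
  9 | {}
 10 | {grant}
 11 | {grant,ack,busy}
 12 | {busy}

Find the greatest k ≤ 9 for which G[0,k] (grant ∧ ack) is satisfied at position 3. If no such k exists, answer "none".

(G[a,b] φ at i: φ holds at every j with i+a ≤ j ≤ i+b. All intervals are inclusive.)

(grant ∧ ack) must hold from j=3 onward; find where it first fails.
  j=3: holds
  j=4: holds
  j=5: fails
Holds on [3,4], so largest k = 1.

1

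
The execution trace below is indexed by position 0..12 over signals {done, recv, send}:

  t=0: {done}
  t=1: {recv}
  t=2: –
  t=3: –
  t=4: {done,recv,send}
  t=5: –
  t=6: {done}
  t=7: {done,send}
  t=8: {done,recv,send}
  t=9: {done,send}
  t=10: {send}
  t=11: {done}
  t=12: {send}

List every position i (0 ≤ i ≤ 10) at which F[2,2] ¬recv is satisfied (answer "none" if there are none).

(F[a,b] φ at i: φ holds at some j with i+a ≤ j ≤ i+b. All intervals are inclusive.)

0, 1, 3, 4, 5, 7, 8, 9, 10

Evaluate at each i in [0,10]:
  i=0: ✓ (witness j=2)
  i=1: ✓ (witness j=3)
  i=2: ✗ (none in [4,4])
  i=3: ✓ (witness j=5)
  i=4: ✓ (witness j=6)
  i=5: ✓ (witness j=7)
  i=6: ✗ (none in [8,8])
  i=7: ✓ (witness j=9)
  i=8: ✓ (witness j=10)
  i=9: ✓ (witness j=11)
  i=10: ✓ (witness j=12)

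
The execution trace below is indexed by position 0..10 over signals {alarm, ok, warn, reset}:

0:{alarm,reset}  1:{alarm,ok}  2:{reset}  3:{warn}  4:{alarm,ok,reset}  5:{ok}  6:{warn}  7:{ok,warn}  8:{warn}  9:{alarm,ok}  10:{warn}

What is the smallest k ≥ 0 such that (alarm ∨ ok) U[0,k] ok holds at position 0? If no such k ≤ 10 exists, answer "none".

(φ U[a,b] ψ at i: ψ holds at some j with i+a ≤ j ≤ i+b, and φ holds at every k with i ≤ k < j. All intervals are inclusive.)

Need earliest j ≥ 0 with ok, and (alarm ∨ ok) at every k in [0,j-1].
  j=0: rhs fails.
  j=1: rhs holds; lhs holds on [0,0]. k = 1.

1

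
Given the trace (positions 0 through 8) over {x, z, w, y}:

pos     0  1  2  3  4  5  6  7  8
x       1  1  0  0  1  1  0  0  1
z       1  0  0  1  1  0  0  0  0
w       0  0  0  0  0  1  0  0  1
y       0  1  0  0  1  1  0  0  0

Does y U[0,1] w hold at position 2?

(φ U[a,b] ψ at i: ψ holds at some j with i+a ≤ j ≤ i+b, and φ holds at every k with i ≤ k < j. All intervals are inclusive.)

Need some j in [2,3] with w, and y at every k in [2,j-1].
  j=2: w false.
  j=3: w false.
No j in the window works → until fails.

Does not hold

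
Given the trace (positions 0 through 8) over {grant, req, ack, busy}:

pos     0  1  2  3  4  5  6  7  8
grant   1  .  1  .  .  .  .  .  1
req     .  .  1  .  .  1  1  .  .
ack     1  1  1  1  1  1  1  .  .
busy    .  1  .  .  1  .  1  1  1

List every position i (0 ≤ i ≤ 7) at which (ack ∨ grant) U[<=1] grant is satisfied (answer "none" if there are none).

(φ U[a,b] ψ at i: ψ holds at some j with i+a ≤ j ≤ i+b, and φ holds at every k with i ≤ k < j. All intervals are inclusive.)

Evaluate at each i in [0,7]:
  i=0: ✓ (rhs at j=0)
  i=1: ✓ (rhs at j=2; lhs holds on [1,1])
  i=2: ✓ (rhs at j=2)
  i=3: ✗ (no rhs in [3,4])
  i=4: ✗ (no rhs in [4,5])
  i=5: ✗ (no rhs in [5,6])
  i=6: ✗ (no rhs in [6,7])
  i=7: ✗ (lhs fails at k=7 before rhs at j=8)

0, 1, 2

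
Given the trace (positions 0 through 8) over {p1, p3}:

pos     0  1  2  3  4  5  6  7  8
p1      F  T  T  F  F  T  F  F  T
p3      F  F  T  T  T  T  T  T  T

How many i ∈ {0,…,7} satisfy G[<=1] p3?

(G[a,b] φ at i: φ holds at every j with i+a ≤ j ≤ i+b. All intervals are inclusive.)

Evaluate at each i in [0,7]:
  i=0: ✗ (fails at j=0)
  i=1: ✗ (fails at j=1)
  i=2: ✓ (all of [2,3])
  i=3: ✓ (all of [3,4])
  i=4: ✓ (all of [4,5])
  i=5: ✓ (all of [5,6])
  i=6: ✓ (all of [6,7])
  i=7: ✓ (all of [7,8])
Positions where it holds: {2, 3, 4, 5, 6, 7} → 6.

6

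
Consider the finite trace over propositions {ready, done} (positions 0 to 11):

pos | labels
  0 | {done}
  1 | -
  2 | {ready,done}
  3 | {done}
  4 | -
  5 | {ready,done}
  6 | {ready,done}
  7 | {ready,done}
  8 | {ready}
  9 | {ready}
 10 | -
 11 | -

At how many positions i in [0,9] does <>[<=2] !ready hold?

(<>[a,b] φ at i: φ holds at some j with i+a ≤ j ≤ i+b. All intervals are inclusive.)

Evaluate at each i in [0,9]:
  i=0: ✓ (witness j=0)
  i=1: ✓ (witness j=1)
  i=2: ✓ (witness j=3)
  i=3: ✓ (witness j=3)
  i=4: ✓ (witness j=4)
  i=5: ✗ (none in [5,7])
  i=6: ✗ (none in [6,8])
  i=7: ✗ (none in [7,9])
  i=8: ✓ (witness j=10)
  i=9: ✓ (witness j=10)
Positions where it holds: {0, 1, 2, 3, 4, 8, 9} → 7.

7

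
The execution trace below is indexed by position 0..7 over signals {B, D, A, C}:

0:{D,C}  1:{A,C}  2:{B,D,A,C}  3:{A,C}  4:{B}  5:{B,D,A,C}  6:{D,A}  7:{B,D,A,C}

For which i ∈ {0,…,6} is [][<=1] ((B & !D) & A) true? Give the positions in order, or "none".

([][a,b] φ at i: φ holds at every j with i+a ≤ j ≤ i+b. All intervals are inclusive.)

none

Evaluate at each i in [0,6]:
  i=0: ✗ (fails at j=0)
  i=1: ✗ (fails at j=1)
  i=2: ✗ (fails at j=2)
  i=3: ✗ (fails at j=3)
  i=4: ✗ (fails at j=4)
  i=5: ✗ (fails at j=5)
  i=6: ✗ (fails at j=6)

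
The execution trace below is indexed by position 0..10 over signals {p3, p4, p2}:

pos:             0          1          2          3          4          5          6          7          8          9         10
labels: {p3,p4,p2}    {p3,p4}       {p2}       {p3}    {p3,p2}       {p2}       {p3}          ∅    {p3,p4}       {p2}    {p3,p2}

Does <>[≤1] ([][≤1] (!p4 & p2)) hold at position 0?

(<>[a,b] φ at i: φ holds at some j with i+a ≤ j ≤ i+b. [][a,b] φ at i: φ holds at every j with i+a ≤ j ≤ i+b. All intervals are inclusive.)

Check [][≤1] (!p4 & p2) at each j in [0,1]:
  j=0: fails at 0
  j=1: fails at 1
No position in the window satisfies it → formula fails.

No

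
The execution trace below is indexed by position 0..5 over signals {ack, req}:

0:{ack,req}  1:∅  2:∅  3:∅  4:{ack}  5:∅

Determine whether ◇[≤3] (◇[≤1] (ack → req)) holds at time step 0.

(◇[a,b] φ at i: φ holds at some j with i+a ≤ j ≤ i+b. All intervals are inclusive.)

Check ◇[≤1] (ack → req) at each j in [0,3]:
  j=0: holds (witness at 0)
  j=1: holds (witness at 1)
  j=2: holds (witness at 2)
  j=3: holds (witness at 3)
Found at j=0 → formula holds.

Holds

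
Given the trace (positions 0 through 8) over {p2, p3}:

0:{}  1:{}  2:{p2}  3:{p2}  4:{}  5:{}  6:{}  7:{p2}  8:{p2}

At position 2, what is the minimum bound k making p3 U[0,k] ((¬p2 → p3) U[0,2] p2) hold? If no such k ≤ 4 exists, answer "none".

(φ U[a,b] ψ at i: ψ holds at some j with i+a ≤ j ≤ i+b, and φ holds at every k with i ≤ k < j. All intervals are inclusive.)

Need earliest j ≥ 2 with ((¬p2 → p3) U[0,2] p2), and p3 at every k in [2,j-1].
  j=2: rhs holds (empty prefix). k = 0.

0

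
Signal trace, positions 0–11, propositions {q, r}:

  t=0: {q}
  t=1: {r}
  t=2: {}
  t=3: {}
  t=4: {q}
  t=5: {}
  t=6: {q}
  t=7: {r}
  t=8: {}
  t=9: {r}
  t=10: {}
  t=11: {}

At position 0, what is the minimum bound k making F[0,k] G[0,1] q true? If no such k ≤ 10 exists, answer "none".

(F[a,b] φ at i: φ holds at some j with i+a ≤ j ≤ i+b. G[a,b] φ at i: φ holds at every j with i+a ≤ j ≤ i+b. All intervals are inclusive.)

none

Scan j = 0,1,… for G[0,1] q:
  j=0: fails
  j=1: fails
  j=2: fails
  j=3: fails
  j=4: fails
  j=5: fails
  j=6: fails
  j=7: fails
  j=8: fails
  j=9: fails
  j=10: fails
No j in [0,10] satisfies it → none.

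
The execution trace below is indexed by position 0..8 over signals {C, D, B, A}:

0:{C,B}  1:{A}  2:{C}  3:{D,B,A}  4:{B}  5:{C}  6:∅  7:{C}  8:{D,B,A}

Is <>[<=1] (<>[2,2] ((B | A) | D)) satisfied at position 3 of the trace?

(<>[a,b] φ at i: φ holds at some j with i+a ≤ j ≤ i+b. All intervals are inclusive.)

Check <>[2,2] ((B | A) | D) at each j in [3,4]:
  j=3: fails (none in [5,5])
  j=4: fails (none in [6,6])
No position in the window satisfies it → formula fails.

False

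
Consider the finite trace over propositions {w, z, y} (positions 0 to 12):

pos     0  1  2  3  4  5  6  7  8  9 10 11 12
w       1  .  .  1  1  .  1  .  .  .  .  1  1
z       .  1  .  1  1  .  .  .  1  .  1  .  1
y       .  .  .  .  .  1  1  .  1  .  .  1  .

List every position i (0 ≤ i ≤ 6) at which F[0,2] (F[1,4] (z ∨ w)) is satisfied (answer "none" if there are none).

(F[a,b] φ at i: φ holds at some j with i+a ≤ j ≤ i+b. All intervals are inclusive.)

0, 1, 2, 3, 4, 5, 6

Evaluate at each i in [0,6]:
  i=0: ✓ (witness j=0)
  i=1: ✓ (witness j=1)
  i=2: ✓ (witness j=2)
  i=3: ✓ (witness j=3)
  i=4: ✓ (witness j=4)
  i=5: ✓ (witness j=5)
  i=6: ✓ (witness j=6)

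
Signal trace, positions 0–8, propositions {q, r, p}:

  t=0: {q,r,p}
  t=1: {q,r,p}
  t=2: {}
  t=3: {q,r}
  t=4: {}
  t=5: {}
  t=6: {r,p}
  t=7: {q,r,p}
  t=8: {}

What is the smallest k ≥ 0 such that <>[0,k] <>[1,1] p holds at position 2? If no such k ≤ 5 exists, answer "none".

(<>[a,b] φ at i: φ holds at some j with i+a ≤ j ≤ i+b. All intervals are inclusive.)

Scan j = 2,3,… for <>[1,1] p:
  j=2: fails
  j=3: fails
  j=4: fails
  j=5: holds
First hit at j=5, so smallest k = 5-2 = 3.

3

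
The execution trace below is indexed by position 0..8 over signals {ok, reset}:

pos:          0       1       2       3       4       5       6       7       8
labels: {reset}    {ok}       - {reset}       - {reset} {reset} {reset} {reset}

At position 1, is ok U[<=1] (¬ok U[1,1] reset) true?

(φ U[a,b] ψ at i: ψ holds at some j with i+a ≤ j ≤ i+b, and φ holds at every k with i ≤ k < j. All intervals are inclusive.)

Need some j in [1,2] with (¬ok U[1,1] reset), and ok at every k in [1,j-1].
  j=1: (¬ok U[1,1] reset) — fails.
  j=2: (¬ok U[1,1] reset) holds; ok holds at every k in [1,1] → satisfied.

Holds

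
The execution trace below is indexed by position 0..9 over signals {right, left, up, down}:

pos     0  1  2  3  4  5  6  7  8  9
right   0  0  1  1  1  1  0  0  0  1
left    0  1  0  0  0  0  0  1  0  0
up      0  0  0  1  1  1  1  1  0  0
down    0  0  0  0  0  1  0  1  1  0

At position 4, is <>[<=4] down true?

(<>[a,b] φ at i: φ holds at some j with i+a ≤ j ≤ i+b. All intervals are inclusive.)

True

Check down at each j in [4,8]:
  j=4: false
  j=5: true
  j=6: false
  j=7: true
  j=8: true
Found at j=5 → formula holds.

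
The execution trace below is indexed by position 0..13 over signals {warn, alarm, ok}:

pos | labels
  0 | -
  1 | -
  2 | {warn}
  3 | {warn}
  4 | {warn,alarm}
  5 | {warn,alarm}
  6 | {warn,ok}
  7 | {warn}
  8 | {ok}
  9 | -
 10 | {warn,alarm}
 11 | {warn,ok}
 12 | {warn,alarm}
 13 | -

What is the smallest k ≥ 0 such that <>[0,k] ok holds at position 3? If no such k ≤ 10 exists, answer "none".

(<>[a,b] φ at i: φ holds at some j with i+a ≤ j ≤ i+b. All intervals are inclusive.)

3

Scan j = 3,4,… for ok:
  j=3: fails
  j=4: fails
  j=5: fails
  j=6: holds
First hit at j=6, so smallest k = 6-3 = 3.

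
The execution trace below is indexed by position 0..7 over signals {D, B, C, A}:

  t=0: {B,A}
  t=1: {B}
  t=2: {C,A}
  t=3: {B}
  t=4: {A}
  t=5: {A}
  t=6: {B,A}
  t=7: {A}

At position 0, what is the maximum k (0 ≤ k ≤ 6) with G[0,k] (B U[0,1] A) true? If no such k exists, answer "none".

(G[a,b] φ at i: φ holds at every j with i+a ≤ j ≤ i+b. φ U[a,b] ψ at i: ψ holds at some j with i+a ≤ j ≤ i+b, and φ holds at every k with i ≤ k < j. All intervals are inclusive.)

6

(B U[0,1] A) must hold from j=0 onward; find where it first fails.
  j=0: holds
  j=1: holds
  j=2: holds
  j=3: holds
  j=4: holds
  j=5: holds
  j=6: holds
Holds through j=6; largest k = 6.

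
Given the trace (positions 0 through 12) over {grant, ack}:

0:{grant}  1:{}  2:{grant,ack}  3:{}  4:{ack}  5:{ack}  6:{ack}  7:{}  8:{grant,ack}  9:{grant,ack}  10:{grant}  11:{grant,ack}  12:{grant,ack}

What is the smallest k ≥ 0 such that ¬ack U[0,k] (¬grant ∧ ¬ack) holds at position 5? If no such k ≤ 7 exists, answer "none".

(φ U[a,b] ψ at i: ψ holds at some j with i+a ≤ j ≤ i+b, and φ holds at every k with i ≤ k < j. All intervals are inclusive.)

Need earliest j ≥ 5 with (¬grant ∧ ¬ack), and ¬ack at every k in [5,j-1].
  j=5: rhs fails.
  j=6: rhs fails.
  j=7: rhs holds but lhs fails at k=5.
  j=8: rhs fails.
  j=9: rhs fails.
  j=10: rhs fails.
  j=11: rhs fails.
  j=12: rhs fails.
No witness within the range → none.

none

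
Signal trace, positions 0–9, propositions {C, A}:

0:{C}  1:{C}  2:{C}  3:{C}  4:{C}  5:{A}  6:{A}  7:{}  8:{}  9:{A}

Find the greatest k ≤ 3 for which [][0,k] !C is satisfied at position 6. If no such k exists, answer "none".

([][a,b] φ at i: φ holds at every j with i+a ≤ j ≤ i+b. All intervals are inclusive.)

3

!C must hold from j=6 onward; find where it first fails.
  j=6: holds
  j=7: holds
  j=8: holds
  j=9: holds
Holds through j=9; largest k = 3.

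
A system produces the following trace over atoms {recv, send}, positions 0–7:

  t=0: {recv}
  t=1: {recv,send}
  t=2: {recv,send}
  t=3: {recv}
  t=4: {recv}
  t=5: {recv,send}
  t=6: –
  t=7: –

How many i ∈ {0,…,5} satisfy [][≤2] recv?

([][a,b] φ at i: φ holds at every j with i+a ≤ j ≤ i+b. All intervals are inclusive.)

4

Evaluate at each i in [0,5]:
  i=0: ✓ (all of [0,2])
  i=1: ✓ (all of [1,3])
  i=2: ✓ (all of [2,4])
  i=3: ✓ (all of [3,5])
  i=4: ✗ (fails at j=6)
  i=5: ✗ (fails at j=6)
Positions where it holds: {0, 1, 2, 3} → 4.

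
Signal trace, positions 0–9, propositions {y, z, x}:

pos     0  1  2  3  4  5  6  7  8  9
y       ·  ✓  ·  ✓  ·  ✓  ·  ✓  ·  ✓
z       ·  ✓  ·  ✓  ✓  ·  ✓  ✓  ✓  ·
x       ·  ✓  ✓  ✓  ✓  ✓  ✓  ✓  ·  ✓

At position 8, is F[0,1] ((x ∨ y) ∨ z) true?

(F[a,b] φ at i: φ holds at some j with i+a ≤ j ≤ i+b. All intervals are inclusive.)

Yes

Check ((x ∨ y) ∨ z) at each j in [8,9]:
  j=8: true
  j=9: true
Found at j=8 → formula holds.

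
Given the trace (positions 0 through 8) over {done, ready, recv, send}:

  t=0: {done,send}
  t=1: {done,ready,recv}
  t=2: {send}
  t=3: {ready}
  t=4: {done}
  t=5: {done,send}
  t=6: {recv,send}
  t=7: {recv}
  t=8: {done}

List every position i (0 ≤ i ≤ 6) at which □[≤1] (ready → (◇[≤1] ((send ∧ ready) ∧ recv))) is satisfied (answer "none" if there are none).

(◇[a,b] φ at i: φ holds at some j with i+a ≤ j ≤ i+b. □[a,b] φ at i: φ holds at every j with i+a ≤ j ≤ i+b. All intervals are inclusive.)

Evaluate at each i in [0,6]:
  i=0: ✗ (fails at j=1)
  i=1: ✗ (fails at j=1)
  i=2: ✗ (fails at j=3)
  i=3: ✗ (fails at j=3)
  i=4: ✓ (all of [4,5])
  i=5: ✓ (all of [5,6])
  i=6: ✓ (all of [6,7])

4, 5, 6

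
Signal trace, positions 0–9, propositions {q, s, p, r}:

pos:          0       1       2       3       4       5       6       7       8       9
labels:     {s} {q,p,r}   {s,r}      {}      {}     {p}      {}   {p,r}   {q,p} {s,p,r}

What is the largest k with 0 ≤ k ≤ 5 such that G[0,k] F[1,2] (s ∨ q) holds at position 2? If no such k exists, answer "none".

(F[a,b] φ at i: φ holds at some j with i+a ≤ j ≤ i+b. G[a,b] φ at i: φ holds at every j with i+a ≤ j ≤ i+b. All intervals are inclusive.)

none

F[1,2] (s ∨ q) must hold from j=2 onward; find where it first fails.
  j=2: fails → no k works.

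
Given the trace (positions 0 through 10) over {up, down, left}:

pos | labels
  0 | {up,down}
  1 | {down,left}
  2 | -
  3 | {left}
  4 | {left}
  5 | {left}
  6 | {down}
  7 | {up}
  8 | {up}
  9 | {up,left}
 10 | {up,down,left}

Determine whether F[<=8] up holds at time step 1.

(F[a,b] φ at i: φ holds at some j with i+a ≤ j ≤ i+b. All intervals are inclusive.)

Check up at each j in [1,9]:
  j=1: false
  j=2: false
  j=3: false
  j=4: false
  j=5: false
  j=6: false
  j=7: true
  j=8: true
  j=9: true
Found at j=7 → formula holds.

Yes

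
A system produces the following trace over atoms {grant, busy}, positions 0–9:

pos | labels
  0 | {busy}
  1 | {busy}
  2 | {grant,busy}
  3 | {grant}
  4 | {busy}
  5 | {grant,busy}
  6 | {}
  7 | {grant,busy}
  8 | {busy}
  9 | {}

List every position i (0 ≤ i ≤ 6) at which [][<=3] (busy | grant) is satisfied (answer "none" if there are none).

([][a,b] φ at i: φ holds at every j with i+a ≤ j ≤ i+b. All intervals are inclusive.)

0, 1, 2

Evaluate at each i in [0,6]:
  i=0: ✓ (all of [0,3])
  i=1: ✓ (all of [1,4])
  i=2: ✓ (all of [2,5])
  i=3: ✗ (fails at j=6)
  i=4: ✗ (fails at j=6)
  i=5: ✗ (fails at j=6)
  i=6: ✗ (fails at j=6)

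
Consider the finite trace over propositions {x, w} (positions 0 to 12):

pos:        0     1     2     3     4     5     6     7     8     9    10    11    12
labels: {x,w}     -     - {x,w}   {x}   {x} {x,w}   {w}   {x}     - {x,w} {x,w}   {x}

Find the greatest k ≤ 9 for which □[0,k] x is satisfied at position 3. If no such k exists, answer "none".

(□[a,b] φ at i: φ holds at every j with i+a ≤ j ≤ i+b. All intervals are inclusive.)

x must hold from j=3 onward; find where it first fails.
  j=3: holds
  j=4: holds
  j=5: holds
  j=6: holds
  j=7: fails
Holds on [3,6], so largest k = 3.

3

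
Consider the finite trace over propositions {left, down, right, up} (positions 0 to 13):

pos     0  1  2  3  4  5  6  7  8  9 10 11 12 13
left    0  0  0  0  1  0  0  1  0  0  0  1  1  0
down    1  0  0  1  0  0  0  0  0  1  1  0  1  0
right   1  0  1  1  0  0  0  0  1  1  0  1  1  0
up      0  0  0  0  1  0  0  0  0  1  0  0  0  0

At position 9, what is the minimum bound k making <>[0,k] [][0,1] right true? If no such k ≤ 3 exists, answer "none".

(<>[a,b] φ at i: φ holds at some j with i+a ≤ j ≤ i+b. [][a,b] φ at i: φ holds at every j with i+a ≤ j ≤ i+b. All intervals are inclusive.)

2

Scan j = 9,10,… for [][0,1] right:
  j=9: fails
  j=10: fails
  j=11: holds
First hit at j=11, so smallest k = 11-9 = 2.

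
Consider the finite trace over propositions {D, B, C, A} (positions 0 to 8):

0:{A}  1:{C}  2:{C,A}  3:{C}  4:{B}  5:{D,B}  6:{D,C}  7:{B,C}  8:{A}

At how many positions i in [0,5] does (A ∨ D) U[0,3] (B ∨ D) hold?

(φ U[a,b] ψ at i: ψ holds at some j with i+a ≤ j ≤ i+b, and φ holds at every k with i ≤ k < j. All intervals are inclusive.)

2

Evaluate at each i in [0,5]:
  i=0: ✗ (no rhs in [0,3])
  i=1: ✗ (lhs fails at k=1 before rhs at j=4)
  i=2: ✗ (lhs fails at k=3 before rhs at j=4)
  i=3: ✗ (lhs fails at k=3 before rhs at j=4)
  i=4: ✓ (rhs at j=4)
  i=5: ✓ (rhs at j=5)
Positions where it holds: {4, 5} → 2.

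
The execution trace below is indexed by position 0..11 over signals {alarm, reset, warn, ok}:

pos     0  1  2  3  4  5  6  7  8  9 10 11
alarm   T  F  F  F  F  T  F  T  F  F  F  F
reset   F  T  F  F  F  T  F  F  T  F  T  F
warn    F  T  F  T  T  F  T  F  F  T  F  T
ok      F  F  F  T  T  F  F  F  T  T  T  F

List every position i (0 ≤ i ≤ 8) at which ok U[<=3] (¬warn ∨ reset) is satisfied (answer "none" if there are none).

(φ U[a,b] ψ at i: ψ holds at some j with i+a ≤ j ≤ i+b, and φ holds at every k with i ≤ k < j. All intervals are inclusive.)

Evaluate at each i in [0,8]:
  i=0: ✓ (rhs at j=0)
  i=1: ✓ (rhs at j=1)
  i=2: ✓ (rhs at j=2)
  i=3: ✓ (rhs at j=5; lhs holds on [3,4])
  i=4: ✓ (rhs at j=5; lhs holds on [4,4])
  i=5: ✓ (rhs at j=5)
  i=6: ✗ (lhs fails at k=6 before rhs at j=7)
  i=7: ✓ (rhs at j=7)
  i=8: ✓ (rhs at j=8)

0, 1, 2, 3, 4, 5, 7, 8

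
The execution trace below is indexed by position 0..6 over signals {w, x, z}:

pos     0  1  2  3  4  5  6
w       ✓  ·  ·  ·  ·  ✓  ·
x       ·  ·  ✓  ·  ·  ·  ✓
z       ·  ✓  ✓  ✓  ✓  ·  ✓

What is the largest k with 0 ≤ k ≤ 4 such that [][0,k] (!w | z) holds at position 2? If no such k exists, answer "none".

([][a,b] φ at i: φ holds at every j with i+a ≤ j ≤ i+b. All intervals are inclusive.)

2

(!w | z) must hold from j=2 onward; find where it first fails.
  j=2: holds
  j=3: holds
  j=4: holds
  j=5: fails
Holds on [2,4], so largest k = 2.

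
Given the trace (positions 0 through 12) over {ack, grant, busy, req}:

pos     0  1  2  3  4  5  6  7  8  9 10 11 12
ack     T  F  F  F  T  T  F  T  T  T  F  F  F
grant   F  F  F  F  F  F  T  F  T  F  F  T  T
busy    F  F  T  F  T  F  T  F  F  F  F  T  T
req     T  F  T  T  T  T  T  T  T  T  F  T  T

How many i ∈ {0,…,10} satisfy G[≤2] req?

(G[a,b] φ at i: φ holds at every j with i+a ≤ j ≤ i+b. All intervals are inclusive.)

Evaluate at each i in [0,10]:
  i=0: ✗ (fails at j=1)
  i=1: ✗ (fails at j=1)
  i=2: ✓ (all of [2,4])
  i=3: ✓ (all of [3,5])
  i=4: ✓ (all of [4,6])
  i=5: ✓ (all of [5,7])
  i=6: ✓ (all of [6,8])
  i=7: ✓ (all of [7,9])
  i=8: ✗ (fails at j=10)
  i=9: ✗ (fails at j=10)
  i=10: ✗ (fails at j=10)
Positions where it holds: {2, 3, 4, 5, 6, 7} → 6.

6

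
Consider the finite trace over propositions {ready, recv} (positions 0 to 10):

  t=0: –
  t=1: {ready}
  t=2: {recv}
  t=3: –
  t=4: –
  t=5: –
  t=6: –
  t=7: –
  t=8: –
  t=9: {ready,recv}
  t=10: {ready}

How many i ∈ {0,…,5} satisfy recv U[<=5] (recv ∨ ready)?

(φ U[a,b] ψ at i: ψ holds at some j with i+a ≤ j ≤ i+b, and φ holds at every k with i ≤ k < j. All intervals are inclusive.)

2

Evaluate at each i in [0,5]:
  i=0: ✗ (lhs fails at k=0 before rhs at j=1)
  i=1: ✓ (rhs at j=1)
  i=2: ✓ (rhs at j=2)
  i=3: ✗ (no rhs in [3,8])
  i=4: ✗ (lhs fails at k=4 before rhs at j=9)
  i=5: ✗ (lhs fails at k=5 before rhs at j=9)
Positions where it holds: {1, 2} → 2.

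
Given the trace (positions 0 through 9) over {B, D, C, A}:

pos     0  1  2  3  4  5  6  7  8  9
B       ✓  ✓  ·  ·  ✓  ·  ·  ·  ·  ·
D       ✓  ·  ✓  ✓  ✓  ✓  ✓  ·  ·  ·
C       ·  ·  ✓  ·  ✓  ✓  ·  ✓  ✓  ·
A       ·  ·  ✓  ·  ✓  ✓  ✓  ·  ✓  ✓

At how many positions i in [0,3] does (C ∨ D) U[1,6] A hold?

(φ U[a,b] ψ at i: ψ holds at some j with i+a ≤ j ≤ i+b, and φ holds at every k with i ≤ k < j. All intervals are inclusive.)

Evaluate at each i in [0,3]:
  i=0: ✗ (lhs fails at k=1 before rhs at j=2)
  i=1: ✗ (lhs fails at k=1 before rhs at j=2)
  i=2: ✓ (rhs at j=4; lhs holds on [2,3])
  i=3: ✓ (rhs at j=4; lhs holds on [3,3])
Positions where it holds: {2, 3} → 2.

2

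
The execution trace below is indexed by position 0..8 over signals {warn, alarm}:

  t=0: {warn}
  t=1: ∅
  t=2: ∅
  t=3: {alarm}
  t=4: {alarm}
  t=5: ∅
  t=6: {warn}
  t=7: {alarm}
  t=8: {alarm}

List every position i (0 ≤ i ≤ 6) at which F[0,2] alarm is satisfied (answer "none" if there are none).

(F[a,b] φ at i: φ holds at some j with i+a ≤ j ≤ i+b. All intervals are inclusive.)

Evaluate at each i in [0,6]:
  i=0: ✗ (none in [0,2])
  i=1: ✓ (witness j=3)
  i=2: ✓ (witness j=3)
  i=3: ✓ (witness j=3)
  i=4: ✓ (witness j=4)
  i=5: ✓ (witness j=7)
  i=6: ✓ (witness j=7)

1, 2, 3, 4, 5, 6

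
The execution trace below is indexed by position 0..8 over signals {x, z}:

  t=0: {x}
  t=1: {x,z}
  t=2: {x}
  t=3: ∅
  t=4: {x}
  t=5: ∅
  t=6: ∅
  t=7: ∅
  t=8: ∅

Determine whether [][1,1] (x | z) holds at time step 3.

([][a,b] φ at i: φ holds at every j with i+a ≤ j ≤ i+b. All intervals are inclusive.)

Yes

Check (x | z) at every j in [4,4]:
  j=4: true
All positions satisfy it → formula holds.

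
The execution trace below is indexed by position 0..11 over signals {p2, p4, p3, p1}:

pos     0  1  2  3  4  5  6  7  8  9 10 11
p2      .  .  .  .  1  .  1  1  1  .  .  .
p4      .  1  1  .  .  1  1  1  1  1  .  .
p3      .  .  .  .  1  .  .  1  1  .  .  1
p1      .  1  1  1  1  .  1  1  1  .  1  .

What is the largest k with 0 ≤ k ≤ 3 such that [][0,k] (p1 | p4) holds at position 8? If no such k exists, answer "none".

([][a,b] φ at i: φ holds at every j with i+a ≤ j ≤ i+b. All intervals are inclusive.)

(p1 | p4) must hold from j=8 onward; find where it first fails.
  j=8: holds
  j=9: holds
  j=10: holds
  j=11: fails
Holds on [8,10], so largest k = 2.

2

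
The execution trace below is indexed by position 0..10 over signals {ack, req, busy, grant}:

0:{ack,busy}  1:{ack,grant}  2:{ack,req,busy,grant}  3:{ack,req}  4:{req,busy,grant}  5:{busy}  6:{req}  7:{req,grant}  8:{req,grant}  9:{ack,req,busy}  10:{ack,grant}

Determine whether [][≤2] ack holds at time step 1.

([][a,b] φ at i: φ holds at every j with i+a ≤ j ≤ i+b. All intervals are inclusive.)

True

Check ack at every j in [1,3]:
  j=1: true
  j=2: true
  j=3: true
All positions satisfy it → formula holds.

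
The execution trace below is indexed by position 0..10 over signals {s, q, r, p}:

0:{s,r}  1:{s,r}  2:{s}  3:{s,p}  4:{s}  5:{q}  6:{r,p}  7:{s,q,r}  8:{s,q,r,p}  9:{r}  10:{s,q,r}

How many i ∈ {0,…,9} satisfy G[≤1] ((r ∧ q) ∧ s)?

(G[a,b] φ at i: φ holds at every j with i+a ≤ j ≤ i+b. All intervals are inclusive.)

Evaluate at each i in [0,9]:
  i=0: ✗ (fails at j=0)
  i=1: ✗ (fails at j=1)
  i=2: ✗ (fails at j=2)
  i=3: ✗ (fails at j=3)
  i=4: ✗ (fails at j=4)
  i=5: ✗ (fails at j=5)
  i=6: ✗ (fails at j=6)
  i=7: ✓ (all of [7,8])
  i=8: ✗ (fails at j=9)
  i=9: ✗ (fails at j=9)
Positions where it holds: {7} → 1.

1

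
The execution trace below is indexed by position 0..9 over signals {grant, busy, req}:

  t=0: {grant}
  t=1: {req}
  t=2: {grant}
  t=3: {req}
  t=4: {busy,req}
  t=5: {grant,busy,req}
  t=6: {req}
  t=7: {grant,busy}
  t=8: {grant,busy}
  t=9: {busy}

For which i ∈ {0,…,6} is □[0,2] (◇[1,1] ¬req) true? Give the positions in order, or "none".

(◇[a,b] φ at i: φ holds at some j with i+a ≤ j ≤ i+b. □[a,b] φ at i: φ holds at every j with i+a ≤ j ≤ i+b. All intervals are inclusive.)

Evaluate at each i in [0,6]:
  i=0: ✗ (fails at j=0)
  i=1: ✗ (fails at j=2)
  i=2: ✗ (fails at j=2)
  i=3: ✗ (fails at j=3)
  i=4: ✗ (fails at j=4)
  i=5: ✗ (fails at j=5)
  i=6: ✓ (all of [6,8])

6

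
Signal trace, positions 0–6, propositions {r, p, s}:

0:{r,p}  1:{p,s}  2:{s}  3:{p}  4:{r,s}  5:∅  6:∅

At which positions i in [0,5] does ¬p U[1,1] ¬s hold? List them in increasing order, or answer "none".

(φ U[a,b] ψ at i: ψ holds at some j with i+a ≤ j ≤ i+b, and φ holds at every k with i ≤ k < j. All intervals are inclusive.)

Evaluate at each i in [0,5]:
  i=0: ✗ (no rhs in [1,1])
  i=1: ✗ (no rhs in [2,2])
  i=2: ✓ (rhs at j=3; lhs holds on [2,2])
  i=3: ✗ (no rhs in [4,4])
  i=4: ✓ (rhs at j=5; lhs holds on [4,4])
  i=5: ✓ (rhs at j=6; lhs holds on [5,5])

2, 4, 5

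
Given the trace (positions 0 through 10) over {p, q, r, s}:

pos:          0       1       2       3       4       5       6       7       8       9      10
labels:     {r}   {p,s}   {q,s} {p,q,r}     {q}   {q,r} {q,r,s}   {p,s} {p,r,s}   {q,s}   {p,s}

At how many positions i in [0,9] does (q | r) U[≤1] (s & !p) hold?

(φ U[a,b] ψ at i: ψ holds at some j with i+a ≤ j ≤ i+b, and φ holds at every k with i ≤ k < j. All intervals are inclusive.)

5

Evaluate at each i in [0,9]:
  i=0: ✗ (no rhs in [0,1])
  i=1: ✗ (lhs fails at k=1 before rhs at j=2)
  i=2: ✓ (rhs at j=2)
  i=3: ✗ (no rhs in [3,4])
  i=4: ✗ (no rhs in [4,5])
  i=5: ✓ (rhs at j=6; lhs holds on [5,5])
  i=6: ✓ (rhs at j=6)
  i=7: ✗ (no rhs in [7,8])
  i=8: ✓ (rhs at j=9; lhs holds on [8,8])
  i=9: ✓ (rhs at j=9)
Positions where it holds: {2, 5, 6, 8, 9} → 5.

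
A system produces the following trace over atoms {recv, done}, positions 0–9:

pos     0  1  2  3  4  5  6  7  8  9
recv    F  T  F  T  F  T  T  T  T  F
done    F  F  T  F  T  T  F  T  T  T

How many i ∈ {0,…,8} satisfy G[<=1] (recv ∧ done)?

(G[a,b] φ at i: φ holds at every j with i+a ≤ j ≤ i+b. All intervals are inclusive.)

1

Evaluate at each i in [0,8]:
  i=0: ✗ (fails at j=0)
  i=1: ✗ (fails at j=1)
  i=2: ✗ (fails at j=2)
  i=3: ✗ (fails at j=3)
  i=4: ✗ (fails at j=4)
  i=5: ✗ (fails at j=6)
  i=6: ✗ (fails at j=6)
  i=7: ✓ (all of [7,8])
  i=8: ✗ (fails at j=9)
Positions where it holds: {7} → 1.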